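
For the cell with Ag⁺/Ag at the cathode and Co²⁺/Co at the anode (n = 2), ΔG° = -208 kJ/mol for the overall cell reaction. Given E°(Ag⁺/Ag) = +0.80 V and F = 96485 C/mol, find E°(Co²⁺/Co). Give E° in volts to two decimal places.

-0.28 V

E°cell = −ΔG°/(nF) = −(-208×10³)/((2)(96485)) = +1.078 V.
Since Ag⁺/Ag is the cathode and Co²⁺/Co the anode, E°cell = E°(Ag⁺/Ag) − E°(Co²⁺/Co).
So E°(Co²⁺/Co) = E°(Ag⁺/Ag) − E°cell = (+0.80) − (+1.078) = -0.28 V.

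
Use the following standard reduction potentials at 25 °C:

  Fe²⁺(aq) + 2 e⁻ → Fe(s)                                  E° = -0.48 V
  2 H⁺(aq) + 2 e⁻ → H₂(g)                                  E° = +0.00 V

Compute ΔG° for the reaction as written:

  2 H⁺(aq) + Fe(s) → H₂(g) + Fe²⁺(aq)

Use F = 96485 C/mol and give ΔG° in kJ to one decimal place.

-92.6 kJ

As written, H⁺/H₂ is reduced (cathode) and Fe²⁺/Fe is oxidised (anode), so E°cell = (+0.00) − (-0.48) = +0.48 V.
Balancing electrons gives n = 2.
ΔG° = −nFE° = −(2)(96485)(+0.48) = -92,626 J = -92.6 kJ.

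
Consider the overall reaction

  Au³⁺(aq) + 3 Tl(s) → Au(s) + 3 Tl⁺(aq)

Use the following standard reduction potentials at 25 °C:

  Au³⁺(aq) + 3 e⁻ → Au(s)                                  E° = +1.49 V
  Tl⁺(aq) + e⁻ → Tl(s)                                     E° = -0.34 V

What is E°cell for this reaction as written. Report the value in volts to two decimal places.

The Au³⁺/Au couple has the higher reduction potential, so it is the cathode; Tl⁺/Tl is oxidised at the anode.
E°cell = E°(cathode) − E°(anode) = (+1.49) − (-0.34) = +1.83 V.

+1.83 V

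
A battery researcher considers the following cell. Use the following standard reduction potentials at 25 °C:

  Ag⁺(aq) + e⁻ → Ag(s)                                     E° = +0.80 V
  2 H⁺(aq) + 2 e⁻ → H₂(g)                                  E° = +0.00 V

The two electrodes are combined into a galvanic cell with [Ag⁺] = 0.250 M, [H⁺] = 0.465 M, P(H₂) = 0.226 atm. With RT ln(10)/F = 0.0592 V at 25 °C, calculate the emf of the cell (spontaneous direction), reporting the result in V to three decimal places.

Ag⁺/Ag is the cathode (higher E°), H⁺/H₂ the anode: E°cell = +0.80 − (+0.00) = +0.80 V, n = 2.
Overall: 2 Ag⁺(aq) + H₂(g) → 2 Ag(s) + 2 H⁺(aq)
Q = [H⁺]^2 / ([Ag⁺]^2·P(H₂)); log Q = 1.185.
E = E° − (0.0592/n) log Q = +0.80 − (0.0592/2)(1.185) = +0.765 V.

+0.765 V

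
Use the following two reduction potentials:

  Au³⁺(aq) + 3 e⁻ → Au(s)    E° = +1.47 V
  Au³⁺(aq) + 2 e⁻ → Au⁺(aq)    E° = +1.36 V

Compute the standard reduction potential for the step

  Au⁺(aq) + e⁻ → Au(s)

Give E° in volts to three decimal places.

+1.690 V

Sequential free energies add, so n₃E°₃ = n₁E°₁ + n₂E°₂.
With n₃ = 3, and the known step contributing 2×(+1.36) V, the unknown satisfies 1·E° = 3×(+1.47) − 2×(+1.36) = +1.690.
E° = +1.690 / 1 = +1.690 V.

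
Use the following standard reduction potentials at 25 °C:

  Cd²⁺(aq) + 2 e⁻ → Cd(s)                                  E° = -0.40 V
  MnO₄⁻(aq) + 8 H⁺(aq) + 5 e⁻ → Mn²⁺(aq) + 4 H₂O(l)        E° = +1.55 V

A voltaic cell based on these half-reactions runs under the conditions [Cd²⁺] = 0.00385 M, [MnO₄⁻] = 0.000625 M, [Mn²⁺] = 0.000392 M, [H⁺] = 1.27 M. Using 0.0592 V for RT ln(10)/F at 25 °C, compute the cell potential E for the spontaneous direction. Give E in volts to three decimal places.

+2.034 V

MnO₄⁻/Mn²⁺ is the cathode (higher E°), Cd²⁺/Cd the anode: E°cell = +1.55 − (-0.40) = +1.95 V, n = 10.
Overall: 2 MnO₄⁻(aq) + 16 H⁺(aq) + 5 Cd(s) → 2 Mn²⁺(aq) + 8 H₂O(l) + 5 Cd²⁺(aq)
Q = [Mn²⁺]^2·[Cd²⁺]^5 / ([MnO₄⁻]^2·[H⁺]^16); log Q = -14.139.
E = E° − (0.0592/n) log Q = +1.95 − (0.0592/10)(-14.139) = +2.034 V.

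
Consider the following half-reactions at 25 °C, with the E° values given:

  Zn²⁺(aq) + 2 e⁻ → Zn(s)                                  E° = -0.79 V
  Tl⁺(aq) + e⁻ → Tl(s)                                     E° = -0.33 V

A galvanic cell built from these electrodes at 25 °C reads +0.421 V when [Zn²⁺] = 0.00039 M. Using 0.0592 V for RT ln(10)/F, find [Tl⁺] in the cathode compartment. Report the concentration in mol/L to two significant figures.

Tl⁺/Tl is the cathode, Zn²⁺/Zn the anode: E°cell = +0.46 V, n = 2.
Overall reaction: 2 Tl⁺(aq) + Zn(s) → 2 Tl(s) + Zn²⁺(aq); Q = [Zn²⁺]^1/[Tl⁺]^2.
From E = E° − (0.0592/n) log Q: log Q = (E° − E)·n/0.0592 = (+0.46 − (+0.421))·2/0.0592 = 1.3176.
So 2·log[Tl⁺] = 1·log(0.00039) − log Q = -3.4089 − (1.3176) = -4.7265; log[Tl⁺] = -4.7265 / 2 = -2.3632; [Tl⁺] = 10^(-2.3632) ≈ 0.0043 M.

0.0043 M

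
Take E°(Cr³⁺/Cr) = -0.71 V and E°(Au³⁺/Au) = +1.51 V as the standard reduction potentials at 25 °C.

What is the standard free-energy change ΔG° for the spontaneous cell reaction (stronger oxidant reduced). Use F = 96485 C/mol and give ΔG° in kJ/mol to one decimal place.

Au³⁺/Au (E° = +1.51 V) is the cathode; Cr³⁺/Cr (E° = -0.71 V) is the anode, so E°cell = +2.22 V.
Balancing electrons gives n = 3 (lcm of 3 and 3).
ΔG° = −nFE° = −(3)(96485)(+2.22) = -642,590 J = -642.6 kJ/mol.

-642.6 kJ/mol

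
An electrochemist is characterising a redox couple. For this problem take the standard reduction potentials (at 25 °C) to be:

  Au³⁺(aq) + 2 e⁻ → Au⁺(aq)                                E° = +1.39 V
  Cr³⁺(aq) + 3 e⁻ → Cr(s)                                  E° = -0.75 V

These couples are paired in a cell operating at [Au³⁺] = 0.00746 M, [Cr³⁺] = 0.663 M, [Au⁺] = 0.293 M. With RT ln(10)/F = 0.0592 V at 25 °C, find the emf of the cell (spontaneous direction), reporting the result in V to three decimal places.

+2.096 V

Au³⁺/Au⁺ is the cathode (higher E°), Cr³⁺/Cr the anode: E°cell = +1.39 − (-0.75) = +2.14 V, n = 6.
Overall: 3 Au³⁺(aq) + 2 Cr(s) → 3 Au⁺(aq) + 2 Cr³⁺(aq)
Q = [Au⁺]^3·[Cr³⁺]^2 / ([Au³⁺]^3); log Q = 4.425.
E = E° − (0.0592/n) log Q = +2.14 − (0.0592/6)(4.425) = +2.096 V.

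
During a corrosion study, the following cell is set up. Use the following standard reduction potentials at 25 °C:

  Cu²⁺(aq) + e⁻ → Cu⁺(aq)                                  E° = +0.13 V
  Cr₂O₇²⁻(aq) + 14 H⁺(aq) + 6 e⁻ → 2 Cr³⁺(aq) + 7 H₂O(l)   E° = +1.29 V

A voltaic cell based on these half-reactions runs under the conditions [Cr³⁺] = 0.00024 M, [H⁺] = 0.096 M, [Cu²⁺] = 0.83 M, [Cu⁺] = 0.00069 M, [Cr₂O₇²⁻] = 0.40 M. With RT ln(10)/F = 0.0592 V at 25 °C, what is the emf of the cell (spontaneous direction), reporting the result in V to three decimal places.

+0.905 V

Cr₂O₇²⁻/Cr³⁺ is the cathode (higher E°), Cu²⁺/Cu⁺ the anode: E°cell = +1.29 − (+0.13) = +1.16 V, n = 6.
Overall: Cr₂O₇²⁻(aq) + 14 H⁺(aq) + 6 Cu⁺(aq) → 2 Cr³⁺(aq) + 7 H₂O(l) + 6 Cu²⁺(aq)
Q = [Cr³⁺]^2·[Cu²⁺]^6 / ([Cr₂O₇²⁻]·[H⁺]^14·[Cu⁺]^6); log Q = 25.888.
E = E° − (0.0592/n) log Q = +1.16 − (0.0592/6)(25.888) = +0.905 V.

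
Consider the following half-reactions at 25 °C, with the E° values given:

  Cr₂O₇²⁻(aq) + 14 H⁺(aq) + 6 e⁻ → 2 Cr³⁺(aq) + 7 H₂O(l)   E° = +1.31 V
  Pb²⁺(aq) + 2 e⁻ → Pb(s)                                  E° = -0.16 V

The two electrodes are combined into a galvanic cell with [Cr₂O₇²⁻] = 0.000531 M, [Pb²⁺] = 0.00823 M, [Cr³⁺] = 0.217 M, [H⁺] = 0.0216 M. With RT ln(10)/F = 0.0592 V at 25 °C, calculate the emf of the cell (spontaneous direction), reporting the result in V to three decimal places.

+1.282 V

Cr₂O₇²⁻/Cr³⁺ is the cathode (higher E°), Pb²⁺/Pb the anode: E°cell = +1.31 − (-0.16) = +1.47 V, n = 6.
Overall: Cr₂O₇²⁻(aq) + 14 H⁺(aq) + 3 Pb(s) → 2 Cr³⁺(aq) + 7 H₂O(l) + 3 Pb²⁺(aq)
Q = [Cr³⁺]^2·[Pb²⁺]^3 / ([Cr₂O₇²⁻]·[H⁺]^14); log Q = 19.012.
E = E° − (0.0592/n) log Q = +1.47 − (0.0592/6)(19.012) = +1.282 V.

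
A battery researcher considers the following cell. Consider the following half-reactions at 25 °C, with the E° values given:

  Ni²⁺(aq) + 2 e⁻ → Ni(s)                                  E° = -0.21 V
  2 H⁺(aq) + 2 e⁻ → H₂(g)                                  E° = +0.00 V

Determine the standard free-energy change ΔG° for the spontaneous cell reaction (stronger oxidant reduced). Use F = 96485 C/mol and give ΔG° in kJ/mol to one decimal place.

H⁺/H₂ (E° = +0.00 V) is the cathode; Ni²⁺/Ni (E° = -0.21 V) is the anode, so E°cell = +0.21 V.
Balancing electrons gives n = 2 (lcm of 2 and 2).
ΔG° = −nFE° = −(2)(96485)(+0.21) = -40,524 J = -40.5 kJ/mol.

-40.5 kJ/mol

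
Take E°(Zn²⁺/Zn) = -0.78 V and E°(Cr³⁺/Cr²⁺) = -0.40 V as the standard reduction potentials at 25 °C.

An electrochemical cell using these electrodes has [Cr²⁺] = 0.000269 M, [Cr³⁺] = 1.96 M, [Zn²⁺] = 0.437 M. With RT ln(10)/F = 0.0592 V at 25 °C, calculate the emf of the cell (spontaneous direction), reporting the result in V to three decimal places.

+0.619 V

Cr³⁺/Cr²⁺ is the cathode (higher E°), Zn²⁺/Zn the anode: E°cell = -0.40 − (-0.78) = +0.38 V, n = 2.
Overall: 2 Cr³⁺(aq) + Zn(s) → 2 Cr²⁺(aq) + Zn²⁺(aq)
Q = [Cr²⁺]^2·[Zn²⁺] / ([Cr³⁺]^2); log Q = -8.085.
E = E° − (0.0592/n) log Q = +0.38 − (0.0592/2)(-8.085) = +0.619 V.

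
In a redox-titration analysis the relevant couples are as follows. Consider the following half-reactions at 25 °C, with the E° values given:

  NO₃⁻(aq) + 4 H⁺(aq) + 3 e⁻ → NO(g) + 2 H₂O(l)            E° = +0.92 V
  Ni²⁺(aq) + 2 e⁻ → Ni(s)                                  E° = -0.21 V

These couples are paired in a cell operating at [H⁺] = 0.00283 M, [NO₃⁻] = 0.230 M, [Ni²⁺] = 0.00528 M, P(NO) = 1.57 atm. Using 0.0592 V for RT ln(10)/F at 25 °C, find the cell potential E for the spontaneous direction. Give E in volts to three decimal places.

NO₃⁻/NO is the cathode (higher E°), Ni²⁺/Ni the anode: E°cell = +0.92 − (-0.21) = +1.13 V, n = 6.
Overall: 2 NO₃⁻(aq) + 8 H⁺(aq) + 3 Ni(s) → 2 NO(g) + 4 H₂O(l) + 3 Ni²⁺(aq)
Q = P(NO)^2·[Ni²⁺]^3 / ([NO₃⁻]^2·[H⁺]^8); log Q = 15.222.
E = E° − (0.0592/n) log Q = +1.13 − (0.0592/6)(15.222) = +0.980 V.

+0.980 V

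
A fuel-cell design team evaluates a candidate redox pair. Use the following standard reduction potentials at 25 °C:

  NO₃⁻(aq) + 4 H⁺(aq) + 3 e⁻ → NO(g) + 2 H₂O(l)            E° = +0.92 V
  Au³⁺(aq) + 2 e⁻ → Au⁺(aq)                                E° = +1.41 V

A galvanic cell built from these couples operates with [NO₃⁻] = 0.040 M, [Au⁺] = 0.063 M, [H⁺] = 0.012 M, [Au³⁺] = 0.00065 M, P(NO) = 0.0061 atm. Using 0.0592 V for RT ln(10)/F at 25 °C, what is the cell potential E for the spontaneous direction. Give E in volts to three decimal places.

+0.567 V

Au³⁺/Au⁺ is the cathode (higher E°), NO₃⁻/NO the anode: E°cell = +1.41 − (+0.92) = +0.49 V, n = 6.
Overall: 3 Au³⁺(aq) + 2 NO(g) + 4 H₂O(l) → 3 Au⁺(aq) + 2 NO₃⁻(aq) + 8 H⁺(aq)
Q = [Au⁺]^3·[NO₃⁻]^2·[H⁺]^8 / ([Au³⁺]^3·P(NO)^2); log Q = -7.774.
E = E° − (0.0592/n) log Q = +0.49 − (0.0592/6)(-7.774) = +0.567 V.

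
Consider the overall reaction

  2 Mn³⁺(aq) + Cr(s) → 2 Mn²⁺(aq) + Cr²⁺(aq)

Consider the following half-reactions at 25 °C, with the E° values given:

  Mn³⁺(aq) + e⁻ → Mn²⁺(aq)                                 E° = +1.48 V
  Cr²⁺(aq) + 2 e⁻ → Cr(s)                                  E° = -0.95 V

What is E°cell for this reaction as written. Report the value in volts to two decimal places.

The Mn³⁺/Mn²⁺ couple has the higher reduction potential, so it is the cathode; Cr²⁺/Cr is oxidised at the anode.
E°cell = E°(cathode) − E°(anode) = (+1.48) − (-0.95) = +2.43 V.

+2.43 V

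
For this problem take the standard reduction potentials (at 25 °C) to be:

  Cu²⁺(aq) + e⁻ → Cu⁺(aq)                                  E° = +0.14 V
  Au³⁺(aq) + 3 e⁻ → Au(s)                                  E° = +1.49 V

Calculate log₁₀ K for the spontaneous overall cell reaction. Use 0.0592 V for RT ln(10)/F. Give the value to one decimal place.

Cathode: Au³⁺/Au; anode: Cu²⁺/Cu⁺. E°cell = +1.35 V, n = 3.
log K = nE°cell / 0.0592 = (3)(+1.35) / 0.0592 = 68.4.

68.4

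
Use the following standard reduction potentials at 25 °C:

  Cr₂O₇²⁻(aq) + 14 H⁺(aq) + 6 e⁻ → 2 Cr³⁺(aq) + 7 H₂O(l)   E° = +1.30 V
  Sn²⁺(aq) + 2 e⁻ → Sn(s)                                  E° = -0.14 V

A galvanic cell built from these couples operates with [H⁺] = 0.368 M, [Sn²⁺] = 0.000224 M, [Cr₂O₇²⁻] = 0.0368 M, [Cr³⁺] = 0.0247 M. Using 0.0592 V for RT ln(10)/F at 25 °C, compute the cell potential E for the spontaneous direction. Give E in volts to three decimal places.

Cr₂O₇²⁻/Cr³⁺ is the cathode (higher E°), Sn²⁺/Sn the anode: E°cell = +1.30 − (-0.14) = +1.44 V, n = 6.
Overall: Cr₂O₇²⁻(aq) + 14 H⁺(aq) + 3 Sn(s) → 2 Cr³⁺(aq) + 7 H₂O(l) + 3 Sn²⁺(aq)
Q = [Cr³⁺]^2·[Sn²⁺]^3 / ([Cr₂O₇²⁻]·[H⁺]^14); log Q = -6.652.
E = E° − (0.0592/n) log Q = +1.44 − (0.0592/6)(-6.652) = +1.506 V.

+1.506 V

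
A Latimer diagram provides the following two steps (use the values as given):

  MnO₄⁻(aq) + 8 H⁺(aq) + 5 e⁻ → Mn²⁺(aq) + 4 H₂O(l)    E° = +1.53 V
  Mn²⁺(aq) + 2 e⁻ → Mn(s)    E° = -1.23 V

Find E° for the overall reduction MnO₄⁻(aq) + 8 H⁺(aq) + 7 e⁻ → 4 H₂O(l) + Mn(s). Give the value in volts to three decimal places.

Since ΔG° = −nFE° is additive over sequential reductions, n₃E°₃ = n₁E°₁ + n₂E°₂.
E°₃ = (5×+1.53 + 2×-1.23) / 7 = (+5.190) / 7 = +0.741 V.

+0.741 V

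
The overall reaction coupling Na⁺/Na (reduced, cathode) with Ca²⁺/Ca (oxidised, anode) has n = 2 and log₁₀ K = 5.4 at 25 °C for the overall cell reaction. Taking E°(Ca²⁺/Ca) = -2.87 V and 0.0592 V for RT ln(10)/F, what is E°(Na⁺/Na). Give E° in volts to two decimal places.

-2.71 V

E°cell = (0.0592/n)·log K = (0.0592/2)(5.4) = +0.160 V.
Since Na⁺/Na is the cathode and Ca²⁺/Ca the anode, E°cell = E°(Na⁺/Na) − E°(Ca²⁺/Ca).
So E°(Na⁺/Na) = E°cell + E°(Ca²⁺/Ca) = +0.160 + (-2.87) = -2.71 V.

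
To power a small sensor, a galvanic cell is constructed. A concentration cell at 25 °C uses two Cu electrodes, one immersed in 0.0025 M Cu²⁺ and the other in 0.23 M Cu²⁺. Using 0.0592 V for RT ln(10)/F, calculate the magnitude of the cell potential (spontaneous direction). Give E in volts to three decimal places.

+0.058 V

For a concentration cell E°cell = 0. The 0.23 M side is the cathode (reduction is favoured where [Cu²⁺] is higher).
With n = 2, E = −(0.0592/2) log([Cu²⁺]ₐₙ/[Cu²⁺]꜀ₐₜ) = −(0.0592/2) log(0.0025/0.23) = −(0.0592/2)(-1.964) = +0.058 V.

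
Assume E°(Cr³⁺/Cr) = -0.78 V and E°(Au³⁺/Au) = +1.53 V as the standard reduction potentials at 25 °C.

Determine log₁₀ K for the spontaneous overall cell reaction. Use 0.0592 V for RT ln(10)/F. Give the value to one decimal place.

117.1

Cathode: Au³⁺/Au; anode: Cr³⁺/Cr. E°cell = +2.31 V, n = 3.
log K = nE°cell / 0.0592 = (3)(+2.31) / 0.0592 = 117.1.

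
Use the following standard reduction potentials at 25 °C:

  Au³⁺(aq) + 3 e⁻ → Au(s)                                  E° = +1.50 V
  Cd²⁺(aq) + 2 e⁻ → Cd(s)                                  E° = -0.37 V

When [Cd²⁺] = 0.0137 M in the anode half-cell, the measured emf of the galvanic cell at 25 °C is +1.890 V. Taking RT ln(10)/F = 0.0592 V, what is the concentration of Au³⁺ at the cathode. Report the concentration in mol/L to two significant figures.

0.017 M

Au³⁺/Au is the cathode, Cd²⁺/Cd the anode: E°cell = +1.87 V, n = 6.
Overall reaction: 2 Au³⁺(aq) + 3 Cd(s) → 2 Au(s) + 3 Cd²⁺(aq); Q = [Cd²⁺]^3/[Au³⁺]^2.
From E = E° − (0.0592/n) log Q: log Q = (E° − E)·n/0.0592 = (+1.87 − (+1.890))·6/0.0592 = -2.0270.
So 2·log[Au³⁺] = 3·log(0.0137) − log Q = -5.5898 − (-2.0270) = -3.5628; log[Au³⁺] = -3.5628 / 2 = -1.7814; [Au³⁺] = 10^(-1.7814) ≈ 0.017 M.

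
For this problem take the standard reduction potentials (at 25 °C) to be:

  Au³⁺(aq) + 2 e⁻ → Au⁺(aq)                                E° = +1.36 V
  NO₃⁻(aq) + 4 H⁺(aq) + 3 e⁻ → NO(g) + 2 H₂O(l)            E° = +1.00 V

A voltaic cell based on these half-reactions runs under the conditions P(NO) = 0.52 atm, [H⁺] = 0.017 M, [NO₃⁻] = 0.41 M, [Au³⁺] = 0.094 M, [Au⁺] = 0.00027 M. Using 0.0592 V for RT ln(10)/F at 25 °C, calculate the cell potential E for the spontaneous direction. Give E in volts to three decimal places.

+0.577 V

Au³⁺/Au⁺ is the cathode (higher E°), NO₃⁻/NO the anode: E°cell = +1.36 − (+1.00) = +0.36 V, n = 6.
Overall: 3 Au³⁺(aq) + 2 NO(g) + 4 H₂O(l) → 3 Au⁺(aq) + 2 NO₃⁻(aq) + 8 H⁺(aq)
Q = [Au⁺]^3·[NO₃⁻]^2·[H⁺]^8 / ([Au³⁺]^3·P(NO)^2); log Q = -21.988.
E = E° − (0.0592/n) log Q = +0.36 − (0.0592/6)(-21.988) = +0.577 V.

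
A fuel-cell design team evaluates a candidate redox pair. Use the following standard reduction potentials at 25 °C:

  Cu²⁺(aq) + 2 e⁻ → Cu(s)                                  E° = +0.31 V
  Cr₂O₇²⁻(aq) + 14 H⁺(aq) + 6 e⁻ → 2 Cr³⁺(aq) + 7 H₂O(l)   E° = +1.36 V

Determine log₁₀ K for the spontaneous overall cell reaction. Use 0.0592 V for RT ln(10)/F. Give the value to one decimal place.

106.4

Cathode: Cr₂O₇²⁻/Cr³⁺; anode: Cu²⁺/Cu. E°cell = +1.05 V, n = 6.
log K = nE°cell / 0.0592 = (6)(+1.05) / 0.0592 = 106.4.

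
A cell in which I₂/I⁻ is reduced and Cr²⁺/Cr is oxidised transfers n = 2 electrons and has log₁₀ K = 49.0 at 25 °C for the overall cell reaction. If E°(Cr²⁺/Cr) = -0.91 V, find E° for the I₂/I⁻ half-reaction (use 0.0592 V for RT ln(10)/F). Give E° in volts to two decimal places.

E°cell = (0.0592/n)·log K = (0.0592/2)(49.0) = +1.450 V.
Since I₂/I⁻ is the cathode and Cr²⁺/Cr the anode, E°cell = E°(I₂/I⁻) − E°(Cr²⁺/Cr).
So E°(I₂/I⁻) = E°cell + E°(Cr²⁺/Cr) = +1.450 + (-0.91) = +0.54 V.

+0.54 V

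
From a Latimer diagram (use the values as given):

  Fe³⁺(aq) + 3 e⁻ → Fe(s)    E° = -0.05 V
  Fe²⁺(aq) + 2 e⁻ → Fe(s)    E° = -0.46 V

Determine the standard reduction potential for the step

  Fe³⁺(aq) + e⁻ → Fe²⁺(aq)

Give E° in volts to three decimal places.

+0.770 V

Sequential free energies add, so n₃E°₃ = n₁E°₁ + n₂E°₂.
With n₃ = 3, and the known step contributing 2×(-0.46) V, the unknown satisfies 1·E° = 3×(-0.05) − 2×(-0.46) = +0.770.
E° = +0.770 / 1 = +0.770 V.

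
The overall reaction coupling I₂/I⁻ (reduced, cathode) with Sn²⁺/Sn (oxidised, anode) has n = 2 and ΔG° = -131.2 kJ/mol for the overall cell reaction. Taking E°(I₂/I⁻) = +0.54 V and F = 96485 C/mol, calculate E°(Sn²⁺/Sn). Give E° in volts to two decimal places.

E°cell = −ΔG°/(nF) = −(-131.2×10³)/((2)(96485)) = +0.680 V.
Since I₂/I⁻ is the cathode and Sn²⁺/Sn the anode, E°cell = E°(I₂/I⁻) − E°(Sn²⁺/Sn).
So E°(Sn²⁺/Sn) = E°(I₂/I⁻) − E°cell = (+0.54) − (+0.680) = -0.14 V.

-0.14 V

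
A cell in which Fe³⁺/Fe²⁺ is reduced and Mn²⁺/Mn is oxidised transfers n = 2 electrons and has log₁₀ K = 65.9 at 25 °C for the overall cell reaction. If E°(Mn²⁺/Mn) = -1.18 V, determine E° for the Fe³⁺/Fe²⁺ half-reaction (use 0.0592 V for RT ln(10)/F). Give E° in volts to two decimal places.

+0.77 V

E°cell = (0.0592/n)·log K = (0.0592/2)(65.9) = +1.951 V.
Since Fe³⁺/Fe²⁺ is the cathode and Mn²⁺/Mn the anode, E°cell = E°(Fe³⁺/Fe²⁺) − E°(Mn²⁺/Mn).
So E°(Fe³⁺/Fe²⁺) = E°cell + E°(Mn²⁺/Mn) = +1.951 + (-1.18) = +0.77 V.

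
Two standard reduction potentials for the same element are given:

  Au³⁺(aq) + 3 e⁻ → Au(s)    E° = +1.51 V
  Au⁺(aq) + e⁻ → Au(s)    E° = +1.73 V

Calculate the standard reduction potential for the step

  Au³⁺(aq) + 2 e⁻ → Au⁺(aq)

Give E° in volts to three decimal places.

+1.400 V

Sequential free energies add, so n₃E°₃ = n₁E°₁ + n₂E°₂.
With n₃ = 3, and the known step contributing 1×(+1.73) V, the unknown satisfies 2·E° = 3×(+1.51) − 1×(+1.73) = +2.800.
E° = +2.800 / 2 = +1.400 V.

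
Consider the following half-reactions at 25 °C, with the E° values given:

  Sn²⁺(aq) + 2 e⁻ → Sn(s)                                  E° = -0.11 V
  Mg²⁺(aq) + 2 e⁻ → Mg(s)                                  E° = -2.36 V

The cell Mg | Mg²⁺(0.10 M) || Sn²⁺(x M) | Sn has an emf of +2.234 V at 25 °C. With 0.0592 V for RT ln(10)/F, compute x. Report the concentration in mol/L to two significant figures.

0.029 M

Sn²⁺/Sn is the cathode, Mg²⁺/Mg the anode: E°cell = +2.25 V, n = 2.
Overall reaction: Sn²⁺(aq) + Mg(s) → Sn(s) + Mg²⁺(aq); Q = [Mg²⁺]^1/[Sn²⁺]^1.
From E = E° − (0.0592/n) log Q: log Q = (E° − E)·n/0.0592 = (+2.25 − (+2.234))·2/0.0592 = 0.5405.
So 1·log[Sn²⁺] = 1·log(0.1) − log Q = -1.0000 − (0.5405) = -1.5405; [Sn²⁺] = 10^(-1.5405) ≈ 0.029 M.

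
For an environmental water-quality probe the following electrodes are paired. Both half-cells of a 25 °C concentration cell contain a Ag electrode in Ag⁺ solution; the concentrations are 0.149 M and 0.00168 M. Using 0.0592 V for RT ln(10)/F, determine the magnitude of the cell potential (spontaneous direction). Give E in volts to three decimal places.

+0.115 V

For a concentration cell E°cell = 0. The 0.149 M side is the cathode (reduction is favoured where [Ag⁺] is higher).
With n = 1, E = −(0.0592/1) log([Ag⁺]ₐₙ/[Ag⁺]꜀ₐₜ) = −(0.0592/1) log(0.00168/0.149) = −(0.0592/1)(-1.948) = +0.115 V.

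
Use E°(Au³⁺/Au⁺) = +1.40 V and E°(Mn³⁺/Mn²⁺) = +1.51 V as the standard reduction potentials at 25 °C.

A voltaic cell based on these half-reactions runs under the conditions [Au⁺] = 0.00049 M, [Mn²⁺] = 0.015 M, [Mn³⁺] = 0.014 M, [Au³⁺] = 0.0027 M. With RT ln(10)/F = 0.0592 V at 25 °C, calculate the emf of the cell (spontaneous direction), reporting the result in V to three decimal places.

+0.086 V

Mn³⁺/Mn²⁺ is the cathode (higher E°), Au³⁺/Au⁺ the anode: E°cell = +1.51 − (+1.40) = +0.11 V, n = 2.
Overall: 2 Mn³⁺(aq) + Au⁺(aq) → 2 Mn²⁺(aq) + Au³⁺(aq)
Q = [Mn²⁺]^2·[Au³⁺] / ([Mn³⁺]^2·[Au⁺]); log Q = 0.801.
E = E° − (0.0592/n) log Q = +0.11 − (0.0592/2)(0.801) = +0.086 V.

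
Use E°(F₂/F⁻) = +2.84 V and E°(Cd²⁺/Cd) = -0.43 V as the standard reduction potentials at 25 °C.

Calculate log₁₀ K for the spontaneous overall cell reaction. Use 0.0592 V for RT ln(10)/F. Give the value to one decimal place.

110.5

Cathode: F₂/F⁻; anode: Cd²⁺/Cd. E°cell = +3.27 V, n = 2.
log K = nE°cell / 0.0592 = (2)(+3.27) / 0.0592 = 110.5.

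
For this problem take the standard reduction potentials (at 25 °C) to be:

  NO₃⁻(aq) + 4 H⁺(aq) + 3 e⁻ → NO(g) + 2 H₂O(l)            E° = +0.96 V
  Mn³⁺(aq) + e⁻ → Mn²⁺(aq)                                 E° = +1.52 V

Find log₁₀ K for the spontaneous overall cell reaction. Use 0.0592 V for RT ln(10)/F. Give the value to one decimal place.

28.4

Cathode: Mn³⁺/Mn²⁺; anode: NO₃⁻/NO. E°cell = +0.56 V, n = 3.
log K = nE°cell / 0.0592 = (3)(+0.56) / 0.0592 = 28.4.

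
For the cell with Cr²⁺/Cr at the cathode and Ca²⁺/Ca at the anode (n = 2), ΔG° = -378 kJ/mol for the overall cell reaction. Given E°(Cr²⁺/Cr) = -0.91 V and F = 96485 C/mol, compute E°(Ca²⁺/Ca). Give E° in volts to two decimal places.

-2.87 V

E°cell = −ΔG°/(nF) = −(-378×10³)/((2)(96485)) = +1.959 V.
Since Cr²⁺/Cr is the cathode and Ca²⁺/Ca the anode, E°cell = E°(Cr²⁺/Cr) − E°(Ca²⁺/Ca).
So E°(Ca²⁺/Ca) = E°(Cr²⁺/Cr) − E°cell = (-0.91) − (+1.959) = -2.87 V.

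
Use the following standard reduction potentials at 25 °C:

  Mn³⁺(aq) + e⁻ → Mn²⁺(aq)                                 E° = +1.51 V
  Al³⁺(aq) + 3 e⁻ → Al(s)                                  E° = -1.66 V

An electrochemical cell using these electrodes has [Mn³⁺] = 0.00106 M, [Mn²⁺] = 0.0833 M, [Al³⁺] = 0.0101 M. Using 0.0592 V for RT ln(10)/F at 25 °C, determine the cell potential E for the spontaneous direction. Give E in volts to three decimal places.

Mn³⁺/Mn²⁺ is the cathode (higher E°), Al³⁺/Al the anode: E°cell = +1.51 − (-1.66) = +3.17 V, n = 3.
Overall: 3 Mn³⁺(aq) + Al(s) → 3 Mn²⁺(aq) + Al³⁺(aq)
Q = [Mn²⁺]^3·[Al³⁺] / ([Mn³⁺]^3); log Q = 3.690.
E = E° − (0.0592/n) log Q = +3.17 − (0.0592/3)(3.690) = +3.097 V.

+3.097 V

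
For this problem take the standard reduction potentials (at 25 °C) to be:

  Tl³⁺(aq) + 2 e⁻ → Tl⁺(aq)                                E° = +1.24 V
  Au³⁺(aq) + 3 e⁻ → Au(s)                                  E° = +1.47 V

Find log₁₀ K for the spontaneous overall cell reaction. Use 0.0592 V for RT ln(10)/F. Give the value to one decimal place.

23.3

Cathode: Au³⁺/Au; anode: Tl³⁺/Tl⁺. E°cell = +0.23 V, n = 6.
log K = nE°cell / 0.0592 = (6)(+0.23) / 0.0592 = 23.3.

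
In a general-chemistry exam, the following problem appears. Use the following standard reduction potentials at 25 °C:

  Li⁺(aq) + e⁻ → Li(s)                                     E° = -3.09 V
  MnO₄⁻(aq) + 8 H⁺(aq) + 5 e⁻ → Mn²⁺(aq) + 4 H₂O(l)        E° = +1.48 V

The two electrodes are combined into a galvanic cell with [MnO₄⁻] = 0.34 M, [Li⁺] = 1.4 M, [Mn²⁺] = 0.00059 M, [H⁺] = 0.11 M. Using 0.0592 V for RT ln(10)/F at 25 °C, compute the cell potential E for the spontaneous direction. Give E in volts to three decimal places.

MnO₄⁻/Mn²⁺ is the cathode (higher E°), Li⁺/Li the anode: E°cell = +1.48 − (-3.09) = +4.57 V, n = 5.
Overall: MnO₄⁻(aq) + 8 H⁺(aq) + 5 Li(s) → Mn²⁺(aq) + 4 H₂O(l) + 5 Li⁺(aq)
Q = [Mn²⁺]·[Li⁺]^5 / ([MnO₄⁻]·[H⁺]^8); log Q = 5.639.
E = E° − (0.0592/n) log Q = +4.57 − (0.0592/5)(5.639) = +4.503 V.

+4.503 V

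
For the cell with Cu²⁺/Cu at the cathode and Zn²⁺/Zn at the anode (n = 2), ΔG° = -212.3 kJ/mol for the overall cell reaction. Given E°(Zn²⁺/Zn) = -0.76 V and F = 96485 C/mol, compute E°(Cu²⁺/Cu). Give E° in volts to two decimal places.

E°cell = −ΔG°/(nF) = −(-212.3×10³)/((2)(96485)) = +1.100 V.
Since Cu²⁺/Cu is the cathode and Zn²⁺/Zn the anode, E°cell = E°(Cu²⁺/Cu) − E°(Zn²⁺/Zn).
So E°(Cu²⁺/Cu) = E°cell + E°(Zn²⁺/Zn) = +1.100 + (-0.76) = +0.34 V.

+0.34 V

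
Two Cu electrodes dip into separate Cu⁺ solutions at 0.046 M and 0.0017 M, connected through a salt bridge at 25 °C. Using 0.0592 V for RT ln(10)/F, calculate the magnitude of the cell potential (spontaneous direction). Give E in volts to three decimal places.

For a concentration cell E°cell = 0. The 0.046 M side is the cathode (reduction is favoured where [Cu⁺] is higher).
With n = 1, E = −(0.0592/1) log([Cu⁺]ₐₙ/[Cu⁺]꜀ₐₜ) = −(0.0592/1) log(0.0017/0.046) = −(0.0592/1)(-1.432) = +0.085 V.

+0.085 V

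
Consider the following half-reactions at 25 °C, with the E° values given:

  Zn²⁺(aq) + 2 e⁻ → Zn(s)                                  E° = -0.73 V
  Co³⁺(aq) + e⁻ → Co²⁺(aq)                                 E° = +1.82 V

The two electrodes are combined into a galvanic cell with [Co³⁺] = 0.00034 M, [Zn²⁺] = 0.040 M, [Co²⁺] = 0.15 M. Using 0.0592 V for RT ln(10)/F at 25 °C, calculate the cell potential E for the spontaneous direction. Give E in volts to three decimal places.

Co³⁺/Co²⁺ is the cathode (higher E°), Zn²⁺/Zn the anode: E°cell = +1.82 − (-0.73) = +2.55 V, n = 2.
Overall: 2 Co³⁺(aq) + Zn(s) → 2 Co²⁺(aq) + Zn²⁺(aq)
Q = [Co²⁺]^2·[Zn²⁺] / ([Co³⁺]^2); log Q = 3.891.
E = E° − (0.0592/n) log Q = +2.55 − (0.0592/2)(3.891) = +2.435 V.

+2.435 V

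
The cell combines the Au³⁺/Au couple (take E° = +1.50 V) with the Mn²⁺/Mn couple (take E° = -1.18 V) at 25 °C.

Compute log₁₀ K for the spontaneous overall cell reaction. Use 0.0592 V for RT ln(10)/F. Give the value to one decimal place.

Cathode: Au³⁺/Au; anode: Mn²⁺/Mn. E°cell = +2.68 V, n = 6.
log K = nE°cell / 0.0592 = (6)(+2.68) / 0.0592 = 271.6.

271.6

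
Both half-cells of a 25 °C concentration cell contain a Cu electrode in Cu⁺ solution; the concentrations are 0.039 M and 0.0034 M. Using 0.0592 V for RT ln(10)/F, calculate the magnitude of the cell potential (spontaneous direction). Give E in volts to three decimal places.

For a concentration cell E°cell = 0. The 0.039 M side is the cathode (reduction is favoured where [Cu⁺] is higher).
With n = 1, E = −(0.0592/1) log([Cu⁺]ₐₙ/[Cu⁺]꜀ₐₜ) = −(0.0592/1) log(0.0034/0.039) = −(0.0592/1)(-1.060) = +0.063 V.

+0.063 V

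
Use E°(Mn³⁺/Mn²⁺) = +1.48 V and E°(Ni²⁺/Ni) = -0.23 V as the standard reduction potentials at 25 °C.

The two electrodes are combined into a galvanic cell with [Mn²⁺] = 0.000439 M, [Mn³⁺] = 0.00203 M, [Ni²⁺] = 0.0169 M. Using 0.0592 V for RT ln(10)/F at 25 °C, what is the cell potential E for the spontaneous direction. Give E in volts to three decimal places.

+1.802 V

Mn³⁺/Mn²⁺ is the cathode (higher E°), Ni²⁺/Ni the anode: E°cell = +1.48 − (-0.23) = +1.71 V, n = 2.
Overall: 2 Mn³⁺(aq) + Ni(s) → 2 Mn²⁺(aq) + Ni²⁺(aq)
Q = [Mn²⁺]^2·[Ni²⁺] / ([Mn³⁺]^2); log Q = -3.102.
E = E° − (0.0592/n) log Q = +1.71 − (0.0592/2)(-3.102) = +1.802 V.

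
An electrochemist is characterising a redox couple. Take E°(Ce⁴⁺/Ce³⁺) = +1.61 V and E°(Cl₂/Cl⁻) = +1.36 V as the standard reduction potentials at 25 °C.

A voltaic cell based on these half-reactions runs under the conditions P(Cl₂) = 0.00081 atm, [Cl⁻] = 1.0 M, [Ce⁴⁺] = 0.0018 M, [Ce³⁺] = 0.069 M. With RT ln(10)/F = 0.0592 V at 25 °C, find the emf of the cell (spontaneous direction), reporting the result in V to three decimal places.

+0.248 V

Ce⁴⁺/Ce³⁺ is the cathode (higher E°), Cl₂/Cl⁻ the anode: E°cell = +1.61 − (+1.36) = +0.25 V, n = 2.
Overall: 2 Ce⁴⁺(aq) + 2 Cl⁻(aq) → 2 Ce³⁺(aq) + Cl₂(g)
Q = [Ce³⁺]^2·P(Cl₂) / ([Ce⁴⁺]^2·[Cl⁻]^2); log Q = 0.076.
E = E° − (0.0592/n) log Q = +0.25 − (0.0592/2)(0.076) = +0.248 V.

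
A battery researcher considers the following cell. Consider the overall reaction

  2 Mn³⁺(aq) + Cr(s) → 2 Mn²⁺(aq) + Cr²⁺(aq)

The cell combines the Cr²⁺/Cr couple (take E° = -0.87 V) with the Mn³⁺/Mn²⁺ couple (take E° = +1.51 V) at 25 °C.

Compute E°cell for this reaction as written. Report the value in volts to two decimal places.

+2.38 V

The Mn³⁺/Mn²⁺ couple has the higher reduction potential, so it is the cathode; Cr²⁺/Cr is oxidised at the anode.
E°cell = E°(cathode) − E°(anode) = (+1.51) − (-0.87) = +2.38 V.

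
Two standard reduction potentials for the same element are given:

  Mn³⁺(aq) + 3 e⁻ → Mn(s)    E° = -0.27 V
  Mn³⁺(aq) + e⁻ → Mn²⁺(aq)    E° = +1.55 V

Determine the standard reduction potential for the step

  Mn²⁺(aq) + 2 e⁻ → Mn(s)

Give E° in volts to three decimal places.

Sequential free energies add, so n₃E°₃ = n₁E°₁ + n₂E°₂.
With n₃ = 3, and the known step contributing 1×(+1.55) V, the unknown satisfies 2·E° = 3×(-0.27) − 1×(+1.55) = -2.360.
E° = -2.360 / 2 = -1.180 V.

-1.180 V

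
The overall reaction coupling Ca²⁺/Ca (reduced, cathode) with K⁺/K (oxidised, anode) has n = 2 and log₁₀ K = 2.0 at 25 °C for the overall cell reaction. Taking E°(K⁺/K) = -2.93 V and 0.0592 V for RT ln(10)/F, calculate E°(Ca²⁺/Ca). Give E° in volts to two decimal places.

E°cell = (0.0592/n)·log K = (0.0592/2)(2.0) = +0.059 V.
Since Ca²⁺/Ca is the cathode and K⁺/K the anode, E°cell = E°(Ca²⁺/Ca) − E°(K⁺/K).
So E°(Ca²⁺/Ca) = E°cell + E°(K⁺/K) = +0.059 + (-2.93) = -2.87 V.

-2.87 V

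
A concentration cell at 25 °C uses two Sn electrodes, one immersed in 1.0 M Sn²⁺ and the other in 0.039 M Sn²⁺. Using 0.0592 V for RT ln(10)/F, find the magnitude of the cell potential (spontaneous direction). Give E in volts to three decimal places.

For a concentration cell E°cell = 0. The 1.0 M side is the cathode (reduction is favoured where [Sn²⁺] is higher).
With n = 2, E = −(0.0592/2) log([Sn²⁺]ₐₙ/[Sn²⁺]꜀ₐₜ) = −(0.0592/2) log(0.039/1) = −(0.0592/2)(-1.409) = +0.042 V.

+0.042 V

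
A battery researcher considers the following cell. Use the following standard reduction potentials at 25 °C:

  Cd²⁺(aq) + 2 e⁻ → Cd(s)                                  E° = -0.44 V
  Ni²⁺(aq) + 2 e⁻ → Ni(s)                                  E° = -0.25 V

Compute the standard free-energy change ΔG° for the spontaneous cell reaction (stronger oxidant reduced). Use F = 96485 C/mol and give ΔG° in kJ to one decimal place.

-36.7 kJ

Ni²⁺/Ni (E° = -0.25 V) is the cathode; Cd²⁺/Cd (E° = -0.44 V) is the anode, so E°cell = +0.19 V.
Balancing electrons gives n = 2 (lcm of 2 and 2).
ΔG° = −nFE° = −(2)(96485)(+0.19) = -36,664 J = -36.7 kJ.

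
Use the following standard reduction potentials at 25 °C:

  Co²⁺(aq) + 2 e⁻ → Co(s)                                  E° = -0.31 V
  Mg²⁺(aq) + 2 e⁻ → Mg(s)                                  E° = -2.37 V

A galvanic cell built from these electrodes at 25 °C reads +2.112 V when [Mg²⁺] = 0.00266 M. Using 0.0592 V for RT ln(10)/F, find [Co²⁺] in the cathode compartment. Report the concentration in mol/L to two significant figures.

0.15 M

Co²⁺/Co is the cathode, Mg²⁺/Mg the anode: E°cell = +2.06 V, n = 2.
Overall reaction: Co²⁺(aq) + Mg(s) → Co(s) + Mg²⁺(aq); Q = [Mg²⁺]^1/[Co²⁺]^1.
From E = E° − (0.0592/n) log Q: log Q = (E° − E)·n/0.0592 = (+2.06 − (+2.112))·2/0.0592 = -1.7568.
So 1·log[Co²⁺] = 1·log(0.00266) − log Q = -2.5751 − (-1.7568) = -0.8183; [Co²⁺] = 10^(-0.8183) ≈ 0.15 M.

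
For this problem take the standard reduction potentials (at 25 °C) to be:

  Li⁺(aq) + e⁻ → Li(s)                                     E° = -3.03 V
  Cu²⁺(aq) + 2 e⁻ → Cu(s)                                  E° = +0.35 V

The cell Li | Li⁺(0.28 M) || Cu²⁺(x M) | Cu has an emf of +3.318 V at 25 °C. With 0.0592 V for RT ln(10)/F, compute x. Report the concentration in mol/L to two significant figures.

Cu²⁺/Cu is the cathode, Li⁺/Li the anode: E°cell = +3.38 V, n = 2.
Overall reaction: Cu²⁺(aq) + 2 Li(s) → Cu(s) + 2 Li⁺(aq); Q = [Li⁺]^2/[Cu²⁺]^1.
From E = E° − (0.0592/n) log Q: log Q = (E° − E)·n/0.0592 = (+3.38 − (+3.318))·2/0.0592 = 2.0946.
So 1·log[Cu²⁺] = 2·log(0.28) − log Q = -1.1057 − (2.0946) = -3.2003; [Cu²⁺] = 10^(-3.2003) ≈ 0.00063 M.

0.00063 M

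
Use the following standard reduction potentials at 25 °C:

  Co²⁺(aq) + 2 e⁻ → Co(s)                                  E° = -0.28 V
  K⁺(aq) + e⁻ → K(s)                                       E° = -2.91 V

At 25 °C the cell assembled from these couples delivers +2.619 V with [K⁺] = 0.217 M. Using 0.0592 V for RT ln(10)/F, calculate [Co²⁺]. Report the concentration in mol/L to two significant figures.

Co²⁺/Co is the cathode, K⁺/K the anode: E°cell = +2.63 V, n = 2.
Overall reaction: Co²⁺(aq) + 2 K(s) → Co(s) + 2 K⁺(aq); Q = [K⁺]^2/[Co²⁺]^1.
From E = E° − (0.0592/n) log Q: log Q = (E° − E)·n/0.0592 = (+2.63 − (+2.619))·2/0.0592 = 0.3716.
So 1·log[Co²⁺] = 2·log(0.217) − log Q = -1.3271 − (0.3716) = -1.6987; [Co²⁺] = 10^(-1.6987) ≈ 0.020 M.

0.020 M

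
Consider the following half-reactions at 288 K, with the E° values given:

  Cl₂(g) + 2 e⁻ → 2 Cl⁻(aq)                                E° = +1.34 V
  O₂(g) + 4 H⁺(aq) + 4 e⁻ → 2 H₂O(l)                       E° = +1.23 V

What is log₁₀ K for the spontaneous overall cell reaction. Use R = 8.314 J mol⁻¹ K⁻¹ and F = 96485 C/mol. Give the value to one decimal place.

7.7

Cathode: Cl₂/Cl⁻; anode: O₂/H₂O. E°cell = (+1.34) − (+1.23) = +0.11 V, with n = 4.
ΔG° = −nFE° = −RT ln K, so ln K = nFE°/(RT) = (4)(96485)(+0.11) / ((8.314)(288)) = 17.730.
log₁₀ K = 17.730 / ln 10 = 7.7.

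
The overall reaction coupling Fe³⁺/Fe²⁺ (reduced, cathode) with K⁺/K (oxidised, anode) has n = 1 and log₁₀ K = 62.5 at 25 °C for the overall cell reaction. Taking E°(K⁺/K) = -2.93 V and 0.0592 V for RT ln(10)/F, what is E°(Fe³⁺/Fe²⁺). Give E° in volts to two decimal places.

+0.77 V

E°cell = (0.0592/n)·log K = (0.0592/1)(62.5) = +3.700 V.
Since Fe³⁺/Fe²⁺ is the cathode and K⁺/K the anode, E°cell = E°(Fe³⁺/Fe²⁺) − E°(K⁺/K).
So E°(Fe³⁺/Fe²⁺) = E°cell + E°(K⁺/K) = +3.700 + (-2.93) = +0.77 V.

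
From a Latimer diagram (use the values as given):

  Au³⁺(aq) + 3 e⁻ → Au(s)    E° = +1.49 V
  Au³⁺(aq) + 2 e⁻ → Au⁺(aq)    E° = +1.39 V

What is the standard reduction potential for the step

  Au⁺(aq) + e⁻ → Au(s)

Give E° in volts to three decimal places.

Sequential free energies add, so n₃E°₃ = n₁E°₁ + n₂E°₂.
With n₃ = 3, and the known step contributing 2×(+1.39) V, the unknown satisfies 1·E° = 3×(+1.49) − 2×(+1.39) = +1.690.
E° = +1.690 / 1 = +1.690 V.

+1.690 V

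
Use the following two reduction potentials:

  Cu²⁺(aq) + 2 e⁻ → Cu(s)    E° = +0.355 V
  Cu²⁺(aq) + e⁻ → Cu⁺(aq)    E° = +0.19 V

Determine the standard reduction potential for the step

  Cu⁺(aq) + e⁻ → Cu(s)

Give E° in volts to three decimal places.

Sequential free energies add, so n₃E°₃ = n₁E°₁ + n₂E°₂.
With n₃ = 2, and the known step contributing 1×(+0.19) V, the unknown satisfies 1·E° = 2×(+0.355) − 1×(+0.19) = +0.520.
E° = +0.520 / 1 = +0.520 V.

+0.520 V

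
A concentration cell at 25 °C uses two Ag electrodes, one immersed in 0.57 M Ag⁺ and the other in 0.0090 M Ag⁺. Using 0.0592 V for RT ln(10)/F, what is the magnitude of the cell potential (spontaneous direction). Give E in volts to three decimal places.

For a concentration cell E°cell = 0. The 0.57 M side is the cathode (reduction is favoured where [Ag⁺] is higher).
With n = 1, E = −(0.0592/1) log([Ag⁺]ₐₙ/[Ag⁺]꜀ₐₜ) = −(0.0592/1) log(0.009/0.57) = −(0.0592/1)(-1.802) = +0.107 V.

+0.107 V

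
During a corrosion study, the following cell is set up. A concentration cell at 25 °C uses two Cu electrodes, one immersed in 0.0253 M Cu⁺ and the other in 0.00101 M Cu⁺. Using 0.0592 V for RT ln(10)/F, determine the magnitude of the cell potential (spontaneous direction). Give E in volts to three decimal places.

For a concentration cell E°cell = 0. The 0.0253 M side is the cathode (reduction is favoured where [Cu⁺] is higher).
With n = 1, E = −(0.0592/1) log([Cu⁺]ₐₙ/[Cu⁺]꜀ₐₜ) = −(0.0592/1) log(0.00101/0.0253) = −(0.0592/1)(-1.399) = +0.083 V.

+0.083 V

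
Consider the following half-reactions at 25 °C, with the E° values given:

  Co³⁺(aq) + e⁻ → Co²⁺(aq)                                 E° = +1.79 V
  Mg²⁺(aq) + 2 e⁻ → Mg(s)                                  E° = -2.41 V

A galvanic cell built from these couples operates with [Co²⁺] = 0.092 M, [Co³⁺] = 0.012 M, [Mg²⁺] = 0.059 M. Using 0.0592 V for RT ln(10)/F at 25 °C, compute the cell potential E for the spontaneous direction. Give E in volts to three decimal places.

+4.184 V

Co³⁺/Co²⁺ is the cathode (higher E°), Mg²⁺/Mg the anode: E°cell = +1.79 − (-2.41) = +4.20 V, n = 2.
Overall: 2 Co³⁺(aq) + Mg(s) → 2 Co²⁺(aq) + Mg²⁺(aq)
Q = [Co²⁺]^2·[Mg²⁺] / ([Co³⁺]^2); log Q = 0.540.
E = E° − (0.0592/n) log Q = +4.20 − (0.0592/2)(0.540) = +4.184 V.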